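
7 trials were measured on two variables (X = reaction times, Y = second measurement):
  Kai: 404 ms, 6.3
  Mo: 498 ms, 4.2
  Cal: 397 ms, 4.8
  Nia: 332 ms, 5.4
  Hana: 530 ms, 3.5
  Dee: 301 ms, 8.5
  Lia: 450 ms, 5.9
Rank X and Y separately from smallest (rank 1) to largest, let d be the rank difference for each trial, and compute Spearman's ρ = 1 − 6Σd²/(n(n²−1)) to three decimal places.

Ranks of variable 1: 4, 6, 3, 2, 7, 1, 5
Ranks of variable 2: 6, 2, 3, 4, 1, 7, 5
d = r₁ − r₂: -2, 4, 0, -2, 6, -6, 0
d²: 4, 16, 0, 4, 36, 36, 0; Σd² = 96
ρ = 1 − 6·96/(7·48) = 1 − 576/336 = -0.714

-0.714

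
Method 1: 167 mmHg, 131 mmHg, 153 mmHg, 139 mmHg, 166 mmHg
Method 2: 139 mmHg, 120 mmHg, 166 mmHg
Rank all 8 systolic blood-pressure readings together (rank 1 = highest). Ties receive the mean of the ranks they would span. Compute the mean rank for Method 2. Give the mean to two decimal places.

Sorted (descending): 167, 166, 166, 153, 139, 139, 131, 120
The 2 values of 166 occupy positions 2–3 → average rank (2+3)/2 = 2.5.
The 2 values of 139 occupy positions 5–6 → average rank (5+6)/2 = 5.5.
Method 2 values → pooled ranks: 139→5.5, 120→8, 166→2.5
Mean rank = (5.5 + 8 + 2.5) / 3 = 5.33

5.33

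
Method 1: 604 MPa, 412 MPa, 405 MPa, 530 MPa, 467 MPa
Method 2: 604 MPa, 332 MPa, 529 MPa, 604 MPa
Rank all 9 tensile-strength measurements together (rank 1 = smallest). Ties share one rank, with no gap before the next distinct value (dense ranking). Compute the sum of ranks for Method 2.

20

Sorted (ascending): 332, 405, 412, 467, 529, 530, 604, 604, 604
The 3 values of 604 share dense rank 7.
Remaining distinct values take the next consecutive integers.
Method 2 values → pooled ranks: 604→7, 332→1, 529→5, 604→7
Rank sum = 7 + 1 + 5 + 7 = 20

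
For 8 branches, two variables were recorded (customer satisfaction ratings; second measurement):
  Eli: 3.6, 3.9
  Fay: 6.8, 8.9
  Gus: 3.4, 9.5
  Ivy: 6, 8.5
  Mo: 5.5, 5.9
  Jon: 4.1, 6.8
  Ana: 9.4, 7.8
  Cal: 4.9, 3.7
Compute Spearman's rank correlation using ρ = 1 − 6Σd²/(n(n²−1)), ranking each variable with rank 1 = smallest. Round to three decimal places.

Ranks of variable 1: 2, 7, 1, 6, 5, 3, 8, 4
Ranks of variable 2: 2, 7, 8, 6, 3, 4, 5, 1
d = r₁ − r₂: 0, 0, -7, 0, 2, -1, 3, 3
d²: 0, 0, 49, 0, 4, 1, 9, 9; Σd² = 72
ρ = 1 − 6·72/(8·63) = 1 − 432/504 = 0.143

0.143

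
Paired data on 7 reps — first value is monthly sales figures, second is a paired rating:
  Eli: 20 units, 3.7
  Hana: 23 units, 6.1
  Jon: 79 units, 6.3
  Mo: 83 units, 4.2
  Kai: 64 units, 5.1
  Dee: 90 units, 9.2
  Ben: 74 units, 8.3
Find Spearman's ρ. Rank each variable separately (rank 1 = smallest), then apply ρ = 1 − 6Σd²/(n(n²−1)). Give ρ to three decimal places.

0.571

Ranks of variable 1: 1, 2, 5, 6, 3, 7, 4
Ranks of variable 2: 1, 4, 5, 2, 3, 7, 6
d = r₁ − r₂: 0, -2, 0, 4, 0, 0, -2
d²: 0, 4, 0, 16, 0, 0, 4; Σd² = 24
ρ = 1 − 6·24/(7·48) = 1 − 144/336 = 0.571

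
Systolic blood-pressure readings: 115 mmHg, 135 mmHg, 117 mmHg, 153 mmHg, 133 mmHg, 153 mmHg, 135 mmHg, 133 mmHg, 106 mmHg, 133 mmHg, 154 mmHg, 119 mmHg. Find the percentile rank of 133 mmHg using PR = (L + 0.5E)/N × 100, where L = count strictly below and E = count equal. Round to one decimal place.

45.8

N = 12.
Strictly below 133: 4. Equal to 133: 3.
PR = (4 + 0.5·3)/12 × 100 = 45.8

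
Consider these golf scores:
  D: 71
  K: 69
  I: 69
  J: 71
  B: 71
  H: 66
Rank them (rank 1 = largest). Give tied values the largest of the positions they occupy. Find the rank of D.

3

Sorted (descending): 71, 71, 71, 69, 69, 66
The 3 values of 71 occupy positions 1–3 → each gets rank 3.
The 2 values of 69 occupy positions 4–5 → each gets rank 5.
D has value 71 → rank 3.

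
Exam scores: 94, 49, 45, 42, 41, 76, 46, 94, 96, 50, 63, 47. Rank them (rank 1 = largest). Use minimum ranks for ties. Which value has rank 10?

45

Sorted (descending): 96, 94, 94, 76, 63, 50, 49, 47, 46, 45, 42, 41
The 2 values of 94 occupy positions 2–3 → each gets rank 2.
Rank 10 → value 45.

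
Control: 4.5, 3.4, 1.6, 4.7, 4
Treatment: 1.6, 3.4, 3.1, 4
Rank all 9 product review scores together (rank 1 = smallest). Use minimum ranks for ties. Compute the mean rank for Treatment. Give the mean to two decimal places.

3.50

Sorted (ascending): 1.6, 1.6, 3.1, 3.4, 3.4, 4, 4, 4.5, 4.7
The 2 values of 1.6 occupy positions 1–2 → each gets rank 1.
The 2 values of 3.4 occupy positions 4–5 → each gets rank 4.
The 2 values of 4 occupy positions 6–7 → each gets rank 6.
Treatment values → pooled ranks: 1.6→1, 3.4→4, 3.1→3, 4→6
Mean rank = (1 + 4 + 3 + 6) / 4 = 3.50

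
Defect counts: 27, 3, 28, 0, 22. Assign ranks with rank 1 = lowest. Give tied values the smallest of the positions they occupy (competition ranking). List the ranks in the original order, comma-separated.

4, 2, 5, 1, 3

Sorted (ascending): 0, 3, 22, 27, 28
No ties — each value takes its position as its rank.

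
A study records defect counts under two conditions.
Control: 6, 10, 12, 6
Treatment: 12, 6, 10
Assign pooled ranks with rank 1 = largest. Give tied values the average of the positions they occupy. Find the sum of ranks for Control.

Sorted (descending): 12, 12, 10, 10, 6, 6, 6
The 2 values of 12 occupy positions 1–2 → average rank (1+2)/2 = 1.5.
The 2 values of 10 occupy positions 3–4 → average rank (3+4)/2 = 3.5.
The 3 values of 6 occupy positions 5–7 → average rank 6.
Control values → pooled ranks: 6→6, 10→3.5, 12→1.5, 6→6
Rank sum = 6 + 3.5 + 1.5 + 6 = 17

17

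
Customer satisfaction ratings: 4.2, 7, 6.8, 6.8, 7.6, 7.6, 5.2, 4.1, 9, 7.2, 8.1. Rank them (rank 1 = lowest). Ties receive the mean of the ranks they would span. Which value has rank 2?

4.2

Sorted (ascending): 4.1, 4.2, 5.2, 6.8, 6.8, 7, 7.2, 7.6, 7.6, 8.1, 9
The 2 values of 6.8 occupy positions 4–5 → average rank (4+5)/2 = 4.5.
The 2 values of 7.6 occupy positions 8–9 → average rank (8+9)/2 = 8.5.
Rank 2 → value 4.2.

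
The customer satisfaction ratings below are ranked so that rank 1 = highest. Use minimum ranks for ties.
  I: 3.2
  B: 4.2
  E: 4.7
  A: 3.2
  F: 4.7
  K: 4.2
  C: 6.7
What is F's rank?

2

Sorted (descending): 6.7, 4.7, 4.7, 4.2, 4.2, 3.2, 3.2
The 2 values of 4.7 occupy positions 2–3 → each gets rank 2.
The 2 values of 4.2 occupy positions 4–5 → each gets rank 4.
The 2 values of 3.2 occupy positions 6–7 → each gets rank 6.
F has value 4.7 → rank 2.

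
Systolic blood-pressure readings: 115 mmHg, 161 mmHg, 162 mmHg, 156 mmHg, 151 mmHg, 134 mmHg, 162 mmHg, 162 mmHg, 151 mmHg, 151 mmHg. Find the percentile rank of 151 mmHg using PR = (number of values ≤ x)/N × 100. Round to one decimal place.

N = 10.
Strictly below 151: 2. Equal to 151: 3.
PR = 5/10 × 100 = 50.0

50.0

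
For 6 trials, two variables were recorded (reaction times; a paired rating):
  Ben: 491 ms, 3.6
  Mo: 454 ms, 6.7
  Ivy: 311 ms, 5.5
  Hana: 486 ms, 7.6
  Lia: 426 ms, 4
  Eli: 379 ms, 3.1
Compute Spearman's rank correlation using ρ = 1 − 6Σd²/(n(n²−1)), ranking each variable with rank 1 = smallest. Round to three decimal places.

Ranks of variable 1: 6, 4, 1, 5, 3, 2
Ranks of variable 2: 2, 5, 4, 6, 3, 1
d = r₁ − r₂: 4, -1, -3, -1, 0, 1
d²: 16, 1, 9, 1, 0, 1; Σd² = 28
ρ = 1 − 6·28/(6·35) = 1 − 168/210 = 0.200

0.200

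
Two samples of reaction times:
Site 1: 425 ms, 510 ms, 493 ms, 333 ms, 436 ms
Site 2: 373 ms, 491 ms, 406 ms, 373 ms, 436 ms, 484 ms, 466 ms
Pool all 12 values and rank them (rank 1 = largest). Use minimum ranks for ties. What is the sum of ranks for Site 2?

47

Sorted (descending): 510, 493, 491, 484, 466, 436, 436, 425, 406, 373, 373, 333
The 2 values of 436 occupy positions 6–7 → each gets rank 6.
The 2 values of 373 occupy positions 10–11 → each gets rank 10.
Site 2 values → pooled ranks: 373→10, 491→3, 406→9, 373→10, 436→6, 484→4, 466→5
Rank sum = 10 + 3 + 9 + 10 + 6 + 4 + 5 = 47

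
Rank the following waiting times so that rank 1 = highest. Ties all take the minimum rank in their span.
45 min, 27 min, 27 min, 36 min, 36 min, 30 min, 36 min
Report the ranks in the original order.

Sorted (descending): 45, 36, 36, 36, 30, 27, 27
The 3 values of 36 occupy positions 2–4 → each gets rank 2.
The 2 values of 27 occupy positions 6–7 → each gets rank 6.

1, 6, 6, 2, 2, 5, 2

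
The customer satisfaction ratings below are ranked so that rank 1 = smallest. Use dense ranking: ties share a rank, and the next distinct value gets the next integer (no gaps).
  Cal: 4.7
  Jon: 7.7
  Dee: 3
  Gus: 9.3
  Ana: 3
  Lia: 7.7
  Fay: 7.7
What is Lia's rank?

Sorted (ascending): 3, 3, 4.7, 7.7, 7.7, 7.7, 9.3
The 2 values of 3 share dense rank 1.
The 3 values of 7.7 share dense rank 3.
Remaining distinct values take the next consecutive integers.
Lia has value 7.7 → rank 3.

3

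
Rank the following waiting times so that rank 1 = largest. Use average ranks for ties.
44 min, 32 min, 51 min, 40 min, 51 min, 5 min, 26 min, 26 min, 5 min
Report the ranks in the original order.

3, 5, 1.5, 4, 1.5, 8.5, 6.5, 6.5, 8.5

Sorted (descending): 51, 51, 44, 40, 32, 26, 26, 5, 5
The 2 values of 51 occupy positions 1–2 → average rank (1+2)/2 = 1.5.
The 2 values of 26 occupy positions 6–7 → average rank (6+7)/2 = 6.5.
The 2 values of 5 occupy positions 8–9 → average rank (8+9)/2 = 8.5.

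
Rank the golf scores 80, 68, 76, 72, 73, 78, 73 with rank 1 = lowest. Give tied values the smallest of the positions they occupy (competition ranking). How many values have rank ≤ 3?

4

Sorted (ascending): 68, 72, 73, 73, 76, 78, 80
The 2 values of 73 occupy positions 3–4 → each gets rank 3.
Ranks ≤ 3: {1, 2, 3, 3} → 4 values.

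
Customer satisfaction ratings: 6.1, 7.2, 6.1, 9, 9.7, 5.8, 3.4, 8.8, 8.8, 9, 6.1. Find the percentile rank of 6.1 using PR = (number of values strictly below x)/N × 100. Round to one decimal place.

18.2

N = 11.
Strictly below 6.1: 2. Equal to 6.1: 3.
PR = 2/11 × 100 = 18.2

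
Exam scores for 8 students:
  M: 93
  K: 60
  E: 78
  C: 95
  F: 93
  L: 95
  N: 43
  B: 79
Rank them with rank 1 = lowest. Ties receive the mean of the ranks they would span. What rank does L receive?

7.5

Sorted (ascending): 43, 60, 78, 79, 93, 93, 95, 95
The 2 values of 93 occupy positions 5–6 → average rank (5+6)/2 = 5.5.
The 2 values of 95 occupy positions 7–8 → average rank (7+8)/2 = 7.5.
L has value 95 → rank 7.5.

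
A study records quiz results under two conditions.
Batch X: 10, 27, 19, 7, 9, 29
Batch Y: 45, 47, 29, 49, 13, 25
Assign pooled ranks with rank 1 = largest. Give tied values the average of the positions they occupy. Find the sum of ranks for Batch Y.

26.5

Sorted (descending): 49, 47, 45, 29, 29, 27, 25, 19, 13, 10, 9, 7
The 2 values of 29 occupy positions 4–5 → average rank (4+5)/2 = 4.5.
Batch Y values → pooled ranks: 45→3, 47→2, 29→4.5, 49→1, 13→9, 25→7
Rank sum = 3 + 2 + 4.5 + 1 + 9 + 7 = 26.5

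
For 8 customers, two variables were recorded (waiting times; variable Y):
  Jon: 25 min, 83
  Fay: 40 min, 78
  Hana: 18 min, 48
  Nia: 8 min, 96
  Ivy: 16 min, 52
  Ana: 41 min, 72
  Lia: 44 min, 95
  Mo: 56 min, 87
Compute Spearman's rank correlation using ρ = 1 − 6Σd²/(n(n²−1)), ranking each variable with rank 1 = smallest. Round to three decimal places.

Ranks of variable 1: 4, 5, 3, 1, 2, 6, 7, 8
Ranks of variable 2: 5, 4, 1, 8, 2, 3, 7, 6
d = r₁ − r₂: -1, 1, 2, -7, 0, 3, 0, 2
d²: 1, 1, 4, 49, 0, 9, 0, 4; Σd² = 68
ρ = 1 − 6·68/(8·63) = 1 − 408/504 = 0.190

0.190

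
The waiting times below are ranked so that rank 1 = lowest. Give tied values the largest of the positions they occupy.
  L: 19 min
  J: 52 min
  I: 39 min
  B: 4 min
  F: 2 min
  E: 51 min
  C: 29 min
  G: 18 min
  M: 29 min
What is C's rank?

Sorted (ascending): 2, 4, 18, 19, 29, 29, 39, 51, 52
The 2 values of 29 occupy positions 5–6 → each gets rank 6.
C has value 29 min → rank 6.

6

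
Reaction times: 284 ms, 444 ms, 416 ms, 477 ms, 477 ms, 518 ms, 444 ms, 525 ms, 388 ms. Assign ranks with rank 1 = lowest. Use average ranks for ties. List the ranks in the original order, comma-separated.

1, 4.5, 3, 6.5, 6.5, 8, 4.5, 9, 2

Sorted (ascending): 284, 388, 416, 444, 444, 477, 477, 518, 525
The 2 values of 444 occupy positions 4–5 → average rank (4+5)/2 = 4.5.
The 2 values of 477 occupy positions 6–7 → average rank (6+7)/2 = 6.5.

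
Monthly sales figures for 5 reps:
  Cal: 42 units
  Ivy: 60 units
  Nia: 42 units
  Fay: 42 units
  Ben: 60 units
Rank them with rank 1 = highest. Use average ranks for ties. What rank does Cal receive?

Sorted (descending): 60, 60, 42, 42, 42
The 2 values of 60 occupy positions 1–2 → average rank (1+2)/2 = 1.5.
The 3 values of 42 occupy positions 3–5 → average rank 4.
Cal has value 42 units → rank 4.

4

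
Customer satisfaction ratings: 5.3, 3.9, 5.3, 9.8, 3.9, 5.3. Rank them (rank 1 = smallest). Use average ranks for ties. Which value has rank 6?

9.8

Sorted (ascending): 3.9, 3.9, 5.3, 5.3, 5.3, 9.8
The 2 values of 3.9 occupy positions 1–2 → average rank (1+2)/2 = 1.5.
The 3 values of 5.3 occupy positions 3–5 → average rank 4.
Rank 6 → value 9.8.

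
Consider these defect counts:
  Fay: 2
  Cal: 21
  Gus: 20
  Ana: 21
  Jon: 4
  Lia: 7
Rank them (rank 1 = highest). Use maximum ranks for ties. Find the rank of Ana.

Sorted (descending): 21, 21, 20, 7, 4, 2
The 2 values of 21 occupy positions 1–2 → each gets rank 2.
Ana has value 21 → rank 2.

2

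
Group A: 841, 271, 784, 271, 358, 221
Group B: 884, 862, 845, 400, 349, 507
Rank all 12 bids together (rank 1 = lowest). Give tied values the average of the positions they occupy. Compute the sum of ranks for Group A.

28

Sorted (ascending): 221, 271, 271, 349, 358, 400, 507, 784, 841, 845, 862, 884
The 2 values of 271 occupy positions 2–3 → average rank (2+3)/2 = 2.5.
Group A values → pooled ranks: 841→9, 271→2.5, 784→8, 271→2.5, 358→5, 221→1
Rank sum = 9 + 2.5 + 8 + 2.5 + 5 + 1 = 28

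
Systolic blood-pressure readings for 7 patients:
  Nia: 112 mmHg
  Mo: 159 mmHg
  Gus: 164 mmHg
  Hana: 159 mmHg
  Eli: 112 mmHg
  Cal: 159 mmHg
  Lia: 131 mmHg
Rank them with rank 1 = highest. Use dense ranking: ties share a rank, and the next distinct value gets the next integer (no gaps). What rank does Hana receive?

2

Sorted (descending): 164, 159, 159, 159, 131, 112, 112
The 3 values of 159 share dense rank 2.
The 2 values of 112 share dense rank 4.
Remaining distinct values take the next consecutive integers.
Hana has value 159 mmHg → rank 2.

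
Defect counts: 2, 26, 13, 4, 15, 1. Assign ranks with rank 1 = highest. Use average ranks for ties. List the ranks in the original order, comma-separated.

5, 1, 3, 4, 2, 6

Sorted (descending): 26, 15, 13, 4, 2, 1
No ties — each value takes its position as its rank.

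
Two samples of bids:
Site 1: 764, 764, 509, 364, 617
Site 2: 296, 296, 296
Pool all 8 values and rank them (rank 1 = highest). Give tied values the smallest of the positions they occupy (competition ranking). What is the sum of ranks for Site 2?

Sorted (descending): 764, 764, 617, 509, 364, 296, 296, 296
The 2 values of 764 occupy positions 1–2 → each gets rank 1.
The 3 values of 296 occupy positions 6–8 → each gets rank 6.
Site 2 values → pooled ranks: 296→6, 296→6, 296→6
Rank sum = 6 + 6 + 6 = 18

18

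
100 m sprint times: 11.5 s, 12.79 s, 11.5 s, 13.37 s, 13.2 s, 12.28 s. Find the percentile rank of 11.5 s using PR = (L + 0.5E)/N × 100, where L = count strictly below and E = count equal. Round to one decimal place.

N = 6.
Strictly below 11.5: 0. Equal to 11.5: 2.
PR = (0 + 0.5·2)/6 × 100 = 16.7

16.7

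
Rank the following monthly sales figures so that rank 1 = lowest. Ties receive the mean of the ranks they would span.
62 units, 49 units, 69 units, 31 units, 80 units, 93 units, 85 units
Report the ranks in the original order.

Sorted (ascending): 31, 49, 62, 69, 80, 85, 93
No ties — each value takes its position as its rank.

3, 2, 4, 1, 5, 7, 6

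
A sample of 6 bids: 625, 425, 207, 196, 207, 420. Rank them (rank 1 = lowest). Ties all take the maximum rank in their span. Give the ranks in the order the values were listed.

Sorted (ascending): 196, 207, 207, 420, 425, 625
The 2 values of 207 occupy positions 2–3 → each gets rank 3.

6, 5, 3, 1, 3, 4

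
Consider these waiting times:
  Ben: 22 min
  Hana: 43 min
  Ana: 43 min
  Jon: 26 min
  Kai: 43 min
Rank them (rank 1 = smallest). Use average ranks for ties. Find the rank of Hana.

Sorted (ascending): 22, 26, 43, 43, 43
The 3 values of 43 occupy positions 3–5 → average rank 4.
Hana has value 43 min → rank 4.

4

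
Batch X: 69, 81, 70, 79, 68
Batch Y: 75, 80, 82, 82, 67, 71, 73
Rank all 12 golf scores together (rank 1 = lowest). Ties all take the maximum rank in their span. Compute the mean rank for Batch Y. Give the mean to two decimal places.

7.43

Sorted (ascending): 67, 68, 69, 70, 71, 73, 75, 79, 80, 81, 82, 82
The 2 values of 82 occupy positions 11–12 → each gets rank 12.
Batch Y values → pooled ranks: 75→7, 80→9, 82→12, 82→12, 67→1, 71→5, 73→6
Mean rank = (7 + 9 + 12 + 12 + 1 + 5 + 6) / 7 = 7.43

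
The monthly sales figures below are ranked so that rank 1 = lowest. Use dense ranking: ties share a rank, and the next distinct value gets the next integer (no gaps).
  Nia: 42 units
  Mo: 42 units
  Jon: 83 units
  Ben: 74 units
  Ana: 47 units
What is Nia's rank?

1

Sorted (ascending): 42, 42, 47, 74, 83
The 2 values of 42 share dense rank 1.
Remaining distinct values take the next consecutive integers.
Nia has value 42 units → rank 1.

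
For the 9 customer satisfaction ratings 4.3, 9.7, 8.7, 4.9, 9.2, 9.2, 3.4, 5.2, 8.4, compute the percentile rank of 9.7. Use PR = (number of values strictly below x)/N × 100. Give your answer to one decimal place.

88.9

N = 9.
Strictly below 9.7: 8. Equal to 9.7: 1.
PR = 8/9 × 100 = 88.9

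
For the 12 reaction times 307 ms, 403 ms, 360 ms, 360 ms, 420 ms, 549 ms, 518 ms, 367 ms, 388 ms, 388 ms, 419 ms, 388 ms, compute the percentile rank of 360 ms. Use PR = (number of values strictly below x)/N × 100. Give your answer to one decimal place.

N = 12.
Strictly below 360: 1. Equal to 360: 2.
PR = 1/12 × 100 = 8.3

8.3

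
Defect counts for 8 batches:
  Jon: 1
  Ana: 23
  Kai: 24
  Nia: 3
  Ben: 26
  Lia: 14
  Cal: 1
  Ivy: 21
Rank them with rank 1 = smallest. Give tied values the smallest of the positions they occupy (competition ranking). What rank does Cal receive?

Sorted (ascending): 1, 1, 3, 14, 21, 23, 24, 26
The 2 values of 1 occupy positions 1–2 → each gets rank 1.
Cal has value 1 → rank 1.

1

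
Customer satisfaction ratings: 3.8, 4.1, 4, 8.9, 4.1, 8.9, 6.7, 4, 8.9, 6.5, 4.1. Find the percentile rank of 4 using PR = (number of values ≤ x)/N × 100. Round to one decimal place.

N = 11.
Strictly below 4: 1. Equal to 4: 2.
PR = 3/11 × 100 = 27.3

27.3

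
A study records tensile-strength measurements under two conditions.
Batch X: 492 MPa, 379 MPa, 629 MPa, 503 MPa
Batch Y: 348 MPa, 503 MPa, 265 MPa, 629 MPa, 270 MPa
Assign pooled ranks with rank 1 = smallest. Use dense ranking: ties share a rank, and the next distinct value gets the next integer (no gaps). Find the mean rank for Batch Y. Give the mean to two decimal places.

Sorted (ascending): 265, 270, 348, 379, 492, 503, 503, 629, 629
The 2 values of 503 share dense rank 6.
The 2 values of 629 share dense rank 7.
Remaining distinct values take the next consecutive integers.
Batch Y values → pooled ranks: 348→3, 503→6, 265→1, 629→7, 270→2
Mean rank = (3 + 6 + 1 + 7 + 2) / 5 = 3.80

3.80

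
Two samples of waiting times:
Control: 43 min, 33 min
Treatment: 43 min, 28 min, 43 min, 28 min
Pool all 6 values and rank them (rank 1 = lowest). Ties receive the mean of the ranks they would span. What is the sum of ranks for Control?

Sorted (ascending): 28, 28, 33, 43, 43, 43
The 2 values of 28 occupy positions 1–2 → average rank (1+2)/2 = 1.5.
The 3 values of 43 occupy positions 4–6 → average rank 5.
Control values → pooled ranks: 43→5, 33→3
Rank sum = 5 + 3 = 8

8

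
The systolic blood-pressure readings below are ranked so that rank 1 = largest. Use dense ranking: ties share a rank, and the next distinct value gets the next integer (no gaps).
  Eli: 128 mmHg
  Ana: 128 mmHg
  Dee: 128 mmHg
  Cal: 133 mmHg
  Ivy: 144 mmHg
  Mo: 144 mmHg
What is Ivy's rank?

Sorted (descending): 144, 144, 133, 128, 128, 128
The 2 values of 144 share dense rank 1.
The 3 values of 128 share dense rank 3.
Remaining distinct values take the next consecutive integers.
Ivy has value 144 mmHg → rank 1.

1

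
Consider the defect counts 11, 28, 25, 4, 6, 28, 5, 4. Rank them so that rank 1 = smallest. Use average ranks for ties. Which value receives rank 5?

Sorted (ascending): 4, 4, 5, 6, 11, 25, 28, 28
The 2 values of 4 occupy positions 1–2 → average rank (1+2)/2 = 1.5.
The 2 values of 28 occupy positions 7–8 → average rank (7+8)/2 = 7.5.
Rank 5 → value 11.

11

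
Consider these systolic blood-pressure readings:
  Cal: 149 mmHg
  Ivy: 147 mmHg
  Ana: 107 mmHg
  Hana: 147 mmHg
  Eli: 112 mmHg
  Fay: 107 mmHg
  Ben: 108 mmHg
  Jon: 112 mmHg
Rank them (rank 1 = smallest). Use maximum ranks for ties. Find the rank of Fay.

2

Sorted (ascending): 107, 107, 108, 112, 112, 147, 147, 149
The 2 values of 107 occupy positions 1–2 → each gets rank 2.
The 2 values of 112 occupy positions 4–5 → each gets rank 5.
The 2 values of 147 occupy positions 6–7 → each gets rank 7.
Fay has value 107 mmHg → rank 2.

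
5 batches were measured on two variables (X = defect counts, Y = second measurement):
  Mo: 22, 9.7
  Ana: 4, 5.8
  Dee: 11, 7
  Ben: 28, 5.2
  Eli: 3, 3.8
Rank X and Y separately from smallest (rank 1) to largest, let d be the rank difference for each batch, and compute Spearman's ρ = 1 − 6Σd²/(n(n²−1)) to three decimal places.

0.400

Ranks of variable 1: 4, 2, 3, 5, 1
Ranks of variable 2: 5, 3, 4, 2, 1
d = r₁ − r₂: -1, -1, -1, 3, 0
d²: 1, 1, 1, 9, 0; Σd² = 12
ρ = 1 − 6·12/(5·24) = 1 − 72/120 = 0.400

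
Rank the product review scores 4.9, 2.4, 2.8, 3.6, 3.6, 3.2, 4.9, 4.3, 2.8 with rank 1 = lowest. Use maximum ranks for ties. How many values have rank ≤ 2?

Sorted (ascending): 2.4, 2.8, 2.8, 3.2, 3.6, 3.6, 4.3, 4.9, 4.9
The 2 values of 2.8 occupy positions 2–3 → each gets rank 3.
The 2 values of 3.6 occupy positions 5–6 → each gets rank 6.
The 2 values of 4.9 occupy positions 8–9 → each gets rank 9.
Ranks ≤ 2: {1} → 1 value.

1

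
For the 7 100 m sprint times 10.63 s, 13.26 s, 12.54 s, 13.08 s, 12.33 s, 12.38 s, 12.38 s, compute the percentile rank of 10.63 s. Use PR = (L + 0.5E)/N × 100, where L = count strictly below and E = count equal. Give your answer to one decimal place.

N = 7.
Strictly below 10.63: 0. Equal to 10.63: 1.
PR = (0 + 0.5·1)/7 × 100 = 7.1

7.1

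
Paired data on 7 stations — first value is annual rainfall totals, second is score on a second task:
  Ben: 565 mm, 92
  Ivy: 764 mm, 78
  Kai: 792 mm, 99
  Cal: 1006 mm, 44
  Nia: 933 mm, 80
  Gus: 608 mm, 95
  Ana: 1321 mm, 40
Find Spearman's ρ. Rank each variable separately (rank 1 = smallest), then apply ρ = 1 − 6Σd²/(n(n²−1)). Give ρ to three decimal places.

-0.679

Ranks of variable 1: 1, 3, 4, 6, 5, 2, 7
Ranks of variable 2: 5, 3, 7, 2, 4, 6, 1
d = r₁ − r₂: -4, 0, -3, 4, 1, -4, 6
d²: 16, 0, 9, 16, 1, 16, 36; Σd² = 94
ρ = 1 − 6·94/(7·48) = 1 − 564/336 = -0.679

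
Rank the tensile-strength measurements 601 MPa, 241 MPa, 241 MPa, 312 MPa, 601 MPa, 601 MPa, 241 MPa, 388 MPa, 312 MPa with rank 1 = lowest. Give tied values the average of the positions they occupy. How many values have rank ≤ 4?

Sorted (ascending): 241, 241, 241, 312, 312, 388, 601, 601, 601
The 3 values of 241 occupy positions 1–3 → average rank 2.
The 2 values of 312 occupy positions 4–5 → average rank (4+5)/2 = 4.5.
The 3 values of 601 occupy positions 7–9 → average rank 8.
Ranks ≤ 4: {2, 2, 2} → 3 values.

3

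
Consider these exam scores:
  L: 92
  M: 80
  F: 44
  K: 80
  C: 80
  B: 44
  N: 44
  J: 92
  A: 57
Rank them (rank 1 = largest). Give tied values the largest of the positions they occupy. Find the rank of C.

5

Sorted (descending): 92, 92, 80, 80, 80, 57, 44, 44, 44
The 2 values of 92 occupy positions 1–2 → each gets rank 2.
The 3 values of 80 occupy positions 3–5 → each gets rank 5.
The 3 values of 44 occupy positions 7–9 → each gets rank 9.
C has value 80 → rank 5.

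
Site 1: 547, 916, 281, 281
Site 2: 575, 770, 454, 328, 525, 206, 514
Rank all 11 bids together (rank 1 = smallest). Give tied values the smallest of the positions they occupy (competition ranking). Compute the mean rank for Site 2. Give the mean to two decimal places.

Sorted (ascending): 206, 281, 281, 328, 454, 514, 525, 547, 575, 770, 916
The 2 values of 281 occupy positions 2–3 → each gets rank 2.
Site 2 values → pooled ranks: 575→9, 770→10, 454→5, 328→4, 525→7, 206→1, 514→6
Mean rank = (9 + 10 + 5 + 4 + 7 + 1 + 6) / 7 = 6.00

6.00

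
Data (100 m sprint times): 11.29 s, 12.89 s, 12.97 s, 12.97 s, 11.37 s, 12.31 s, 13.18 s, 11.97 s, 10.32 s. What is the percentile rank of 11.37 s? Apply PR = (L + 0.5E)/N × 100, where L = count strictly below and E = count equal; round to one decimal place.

27.8

N = 9.
Strictly below 11.37: 2. Equal to 11.37: 1.
PR = (2 + 0.5·1)/9 × 100 = 27.8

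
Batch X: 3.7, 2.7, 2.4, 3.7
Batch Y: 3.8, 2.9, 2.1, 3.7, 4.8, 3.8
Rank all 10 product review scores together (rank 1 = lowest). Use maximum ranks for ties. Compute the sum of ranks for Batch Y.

Sorted (ascending): 2.1, 2.4, 2.7, 2.9, 3.7, 3.7, 3.7, 3.8, 3.8, 4.8
The 3 values of 3.7 occupy positions 5–7 → each gets rank 7.
The 2 values of 3.8 occupy positions 8–9 → each gets rank 9.
Batch Y values → pooled ranks: 3.8→9, 2.9→4, 2.1→1, 3.7→7, 4.8→10, 3.8→9
Rank sum = 9 + 4 + 1 + 7 + 10 + 9 = 40

40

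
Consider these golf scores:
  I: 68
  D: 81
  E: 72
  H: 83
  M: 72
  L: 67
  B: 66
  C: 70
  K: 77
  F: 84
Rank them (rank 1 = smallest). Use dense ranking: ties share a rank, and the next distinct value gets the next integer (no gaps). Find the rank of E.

5

Sorted (ascending): 66, 67, 68, 70, 72, 72, 77, 81, 83, 84
The 2 values of 72 share dense rank 5.
Remaining distinct values take the next consecutive integers.
E has value 72 → rank 5.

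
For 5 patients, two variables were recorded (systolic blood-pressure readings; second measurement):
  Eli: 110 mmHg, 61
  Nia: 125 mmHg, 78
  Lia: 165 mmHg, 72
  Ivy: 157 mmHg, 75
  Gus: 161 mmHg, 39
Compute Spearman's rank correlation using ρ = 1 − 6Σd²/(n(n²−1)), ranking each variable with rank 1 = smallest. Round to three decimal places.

-0.200

Ranks of variable 1: 1, 2, 5, 3, 4
Ranks of variable 2: 2, 5, 3, 4, 1
d = r₁ − r₂: -1, -3, 2, -1, 3
d²: 1, 9, 4, 1, 9; Σd² = 24
ρ = 1 − 6·24/(5·24) = 1 − 144/120 = -0.200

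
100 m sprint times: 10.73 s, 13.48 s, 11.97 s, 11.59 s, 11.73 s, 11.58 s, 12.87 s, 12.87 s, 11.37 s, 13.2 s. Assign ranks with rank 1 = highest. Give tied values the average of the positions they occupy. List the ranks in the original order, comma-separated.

10, 1, 5, 7, 6, 8, 3.5, 3.5, 9, 2

Sorted (descending): 13.48, 13.2, 12.87, 12.87, 11.97, 11.73, 11.59, 11.58, 11.37, 10.73
The 2 values of 12.87 occupy positions 3–4 → average rank (3+4)/2 = 3.5.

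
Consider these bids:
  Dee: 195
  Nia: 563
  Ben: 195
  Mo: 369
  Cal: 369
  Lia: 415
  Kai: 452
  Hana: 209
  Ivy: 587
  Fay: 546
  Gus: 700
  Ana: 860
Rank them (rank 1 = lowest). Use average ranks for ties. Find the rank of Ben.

Sorted (ascending): 195, 195, 209, 369, 369, 415, 452, 546, 563, 587, 700, 860
The 2 values of 195 occupy positions 1–2 → average rank (1+2)/2 = 1.5.
The 2 values of 369 occupy positions 4–5 → average rank (4+5)/2 = 4.5.
Ben has value 195 → rank 1.5.

1.5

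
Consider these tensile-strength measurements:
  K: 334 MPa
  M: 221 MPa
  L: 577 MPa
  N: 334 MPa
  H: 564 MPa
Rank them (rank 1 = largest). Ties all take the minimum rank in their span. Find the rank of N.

3

Sorted (descending): 577, 564, 334, 334, 221
The 2 values of 334 occupy positions 3–4 → each gets rank 3.
N has value 334 MPa → rank 3.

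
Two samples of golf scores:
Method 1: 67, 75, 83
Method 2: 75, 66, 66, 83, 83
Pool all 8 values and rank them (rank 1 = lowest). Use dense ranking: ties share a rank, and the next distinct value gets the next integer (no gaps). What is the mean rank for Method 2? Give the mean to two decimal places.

Sorted (ascending): 66, 66, 67, 75, 75, 83, 83, 83
The 2 values of 66 share dense rank 1.
The 2 values of 75 share dense rank 3.
The 3 values of 83 share dense rank 4.
Remaining distinct values take the next consecutive integers.
Method 2 values → pooled ranks: 75→3, 66→1, 66→1, 83→4, 83→4
Mean rank = (3 + 1 + 1 + 4 + 4) / 5 = 2.60

2.60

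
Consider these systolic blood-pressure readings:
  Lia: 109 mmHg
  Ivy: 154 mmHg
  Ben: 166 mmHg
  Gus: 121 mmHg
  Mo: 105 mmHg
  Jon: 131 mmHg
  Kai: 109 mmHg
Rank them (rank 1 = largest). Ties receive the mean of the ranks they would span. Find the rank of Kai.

5.5

Sorted (descending): 166, 154, 131, 121, 109, 109, 105
The 2 values of 109 occupy positions 5–6 → average rank (5+6)/2 = 5.5.
Kai has value 109 mmHg → rank 5.5.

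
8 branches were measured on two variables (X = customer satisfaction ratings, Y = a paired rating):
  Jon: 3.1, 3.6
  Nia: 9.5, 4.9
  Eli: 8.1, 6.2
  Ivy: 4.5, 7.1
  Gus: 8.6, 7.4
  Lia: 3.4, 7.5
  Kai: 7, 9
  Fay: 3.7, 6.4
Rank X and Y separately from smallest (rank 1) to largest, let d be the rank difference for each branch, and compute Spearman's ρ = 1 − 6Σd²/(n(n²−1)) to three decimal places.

Ranks of variable 1: 1, 8, 6, 4, 7, 2, 5, 3
Ranks of variable 2: 1, 2, 3, 5, 6, 7, 8, 4
d = r₁ − r₂: 0, 6, 3, -1, 1, -5, -3, -1
d²: 0, 36, 9, 1, 1, 25, 9, 1; Σd² = 82
ρ = 1 − 6·82/(8·63) = 1 − 492/504 = 0.024

0.024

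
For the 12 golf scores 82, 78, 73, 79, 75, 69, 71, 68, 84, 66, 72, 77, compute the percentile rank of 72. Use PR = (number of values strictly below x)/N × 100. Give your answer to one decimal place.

N = 12.
Strictly below 72: 4. Equal to 72: 1.
PR = 4/12 × 100 = 33.3

33.3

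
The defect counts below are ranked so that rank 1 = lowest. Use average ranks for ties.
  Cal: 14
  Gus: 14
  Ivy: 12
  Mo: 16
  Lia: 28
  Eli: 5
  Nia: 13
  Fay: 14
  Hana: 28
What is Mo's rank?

Sorted (ascending): 5, 12, 13, 14, 14, 14, 16, 28, 28
The 3 values of 14 occupy positions 4–6 → average rank 5.
The 2 values of 28 occupy positions 8–9 → average rank (8+9)/2 = 8.5.
Mo has value 16 → rank 7.

7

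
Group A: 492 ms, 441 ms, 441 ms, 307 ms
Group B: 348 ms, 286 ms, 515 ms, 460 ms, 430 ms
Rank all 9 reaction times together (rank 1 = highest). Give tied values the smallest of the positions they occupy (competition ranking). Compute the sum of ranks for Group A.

18

Sorted (descending): 515, 492, 460, 441, 441, 430, 348, 307, 286
The 2 values of 441 occupy positions 4–5 → each gets rank 4.
Group A values → pooled ranks: 492→2, 441→4, 441→4, 307→8
Rank sum = 2 + 4 + 4 + 8 = 18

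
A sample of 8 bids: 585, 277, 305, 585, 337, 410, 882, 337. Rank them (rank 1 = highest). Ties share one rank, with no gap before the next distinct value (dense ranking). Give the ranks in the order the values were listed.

Sorted (descending): 882, 585, 585, 410, 337, 337, 305, 277
The 2 values of 585 share dense rank 2.
The 2 values of 337 share dense rank 4.
Remaining distinct values take the next consecutive integers.

2, 6, 5, 2, 4, 3, 1, 4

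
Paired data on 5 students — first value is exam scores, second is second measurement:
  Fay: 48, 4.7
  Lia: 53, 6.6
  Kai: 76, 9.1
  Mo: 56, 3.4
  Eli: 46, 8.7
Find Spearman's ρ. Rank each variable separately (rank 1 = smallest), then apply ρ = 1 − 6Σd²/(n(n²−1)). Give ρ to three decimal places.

0.100

Ranks of variable 1: 2, 3, 5, 4, 1
Ranks of variable 2: 2, 3, 5, 1, 4
d = r₁ − r₂: 0, 0, 0, 3, -3
d²: 0, 0, 0, 9, 9; Σd² = 18
ρ = 1 − 6·18/(5·24) = 1 − 108/120 = 0.100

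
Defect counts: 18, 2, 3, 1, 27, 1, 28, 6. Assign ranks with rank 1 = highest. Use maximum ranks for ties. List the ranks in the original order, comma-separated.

3, 6, 5, 8, 2, 8, 1, 4

Sorted (descending): 28, 27, 18, 6, 3, 2, 1, 1
The 2 values of 1 occupy positions 7–8 → each gets rank 8.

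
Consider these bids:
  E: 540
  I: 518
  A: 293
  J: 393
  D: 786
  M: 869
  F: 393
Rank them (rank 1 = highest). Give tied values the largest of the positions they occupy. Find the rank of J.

6

Sorted (descending): 869, 786, 540, 518, 393, 393, 293
The 2 values of 393 occupy positions 5–6 → each gets rank 6.
J has value 393 → rank 6.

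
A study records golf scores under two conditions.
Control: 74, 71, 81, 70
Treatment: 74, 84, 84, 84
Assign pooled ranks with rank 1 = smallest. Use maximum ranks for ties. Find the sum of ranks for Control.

Sorted (ascending): 70, 71, 74, 74, 81, 84, 84, 84
The 2 values of 74 occupy positions 3–4 → each gets rank 4.
The 3 values of 84 occupy positions 6–8 → each gets rank 8.
Control values → pooled ranks: 74→4, 71→2, 81→5, 70→1
Rank sum = 4 + 2 + 5 + 1 = 12

12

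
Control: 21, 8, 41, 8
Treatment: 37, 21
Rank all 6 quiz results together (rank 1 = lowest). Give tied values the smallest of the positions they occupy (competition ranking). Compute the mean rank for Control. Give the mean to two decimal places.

2.75

Sorted (ascending): 8, 8, 21, 21, 37, 41
The 2 values of 8 occupy positions 1–2 → each gets rank 1.
The 2 values of 21 occupy positions 3–4 → each gets rank 3.
Control values → pooled ranks: 21→3, 8→1, 41→6, 8→1
Mean rank = (3 + 1 + 6 + 1) / 4 = 2.75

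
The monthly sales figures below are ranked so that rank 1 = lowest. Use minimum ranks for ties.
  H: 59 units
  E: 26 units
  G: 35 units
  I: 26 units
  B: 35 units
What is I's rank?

Sorted (ascending): 26, 26, 35, 35, 59
The 2 values of 26 occupy positions 1–2 → each gets rank 1.
The 2 values of 35 occupy positions 3–4 → each gets rank 3.
I has value 26 units → rank 1.

1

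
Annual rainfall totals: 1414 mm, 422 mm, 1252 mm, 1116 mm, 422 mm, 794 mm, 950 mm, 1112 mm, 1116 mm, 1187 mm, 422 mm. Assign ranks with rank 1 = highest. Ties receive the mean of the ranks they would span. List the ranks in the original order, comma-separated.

1, 10, 2, 4.5, 10, 8, 7, 6, 4.5, 3, 10

Sorted (descending): 1414, 1252, 1187, 1116, 1116, 1112, 950, 794, 422, 422, 422
The 2 values of 1116 occupy positions 4–5 → average rank (4+5)/2 = 4.5.
The 3 values of 422 occupy positions 9–11 → average rank 10.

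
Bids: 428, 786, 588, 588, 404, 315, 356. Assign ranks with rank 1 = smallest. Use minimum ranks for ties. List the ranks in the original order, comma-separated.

Sorted (ascending): 315, 356, 404, 428, 588, 588, 786
The 2 values of 588 occupy positions 5–6 → each gets rank 5.

4, 7, 5, 5, 3, 1, 2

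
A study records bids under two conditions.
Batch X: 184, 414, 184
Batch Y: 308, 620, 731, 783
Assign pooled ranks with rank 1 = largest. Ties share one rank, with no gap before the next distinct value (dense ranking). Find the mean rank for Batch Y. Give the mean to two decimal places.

Sorted (descending): 783, 731, 620, 414, 308, 184, 184
The 2 values of 184 share dense rank 6.
Remaining distinct values take the next consecutive integers.
Batch Y values → pooled ranks: 308→5, 620→3, 731→2, 783→1
Mean rank = (5 + 3 + 2 + 1) / 4 = 2.75

2.75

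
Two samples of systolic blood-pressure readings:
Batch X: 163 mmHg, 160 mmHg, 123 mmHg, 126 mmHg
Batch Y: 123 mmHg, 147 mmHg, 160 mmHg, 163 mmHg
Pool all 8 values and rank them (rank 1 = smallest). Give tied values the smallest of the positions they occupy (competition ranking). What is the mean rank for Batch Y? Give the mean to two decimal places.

Sorted (ascending): 123, 123, 126, 147, 160, 160, 163, 163
The 2 values of 123 occupy positions 1–2 → each gets rank 1.
The 2 values of 160 occupy positions 5–6 → each gets rank 5.
The 2 values of 163 occupy positions 7–8 → each gets rank 7.
Batch Y values → pooled ranks: 123→1, 147→4, 160→5, 163→7
Mean rank = (1 + 4 + 5 + 7) / 4 = 4.25

4.25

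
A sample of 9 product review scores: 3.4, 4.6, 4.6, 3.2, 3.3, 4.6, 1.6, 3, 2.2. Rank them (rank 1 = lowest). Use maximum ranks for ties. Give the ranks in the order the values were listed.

6, 9, 9, 4, 5, 9, 1, 3, 2

Sorted (ascending): 1.6, 2.2, 3, 3.2, 3.3, 3.4, 4.6, 4.6, 4.6
The 3 values of 4.6 occupy positions 7–9 → each gets rank 9.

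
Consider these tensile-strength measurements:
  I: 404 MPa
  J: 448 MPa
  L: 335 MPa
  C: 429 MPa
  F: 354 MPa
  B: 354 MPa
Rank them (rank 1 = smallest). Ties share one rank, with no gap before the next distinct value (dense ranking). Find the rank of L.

Sorted (ascending): 335, 354, 354, 404, 429, 448
The 2 values of 354 share dense rank 2.
Remaining distinct values take the next consecutive integers.
L has value 335 MPa → rank 1.

1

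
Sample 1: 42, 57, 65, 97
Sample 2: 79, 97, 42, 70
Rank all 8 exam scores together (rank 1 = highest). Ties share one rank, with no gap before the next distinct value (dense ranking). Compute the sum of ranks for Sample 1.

Sorted (descending): 97, 97, 79, 70, 65, 57, 42, 42
The 2 values of 97 share dense rank 1.
The 2 values of 42 share dense rank 6.
Remaining distinct values take the next consecutive integers.
Sample 1 values → pooled ranks: 42→6, 57→5, 65→4, 97→1
Rank sum = 6 + 5 + 4 + 1 = 16

16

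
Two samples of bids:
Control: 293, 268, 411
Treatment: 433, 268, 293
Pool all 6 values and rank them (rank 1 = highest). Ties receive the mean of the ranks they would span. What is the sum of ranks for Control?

Sorted (descending): 433, 411, 293, 293, 268, 268
The 2 values of 293 occupy positions 3–4 → average rank (3+4)/2 = 3.5.
The 2 values of 268 occupy positions 5–6 → average rank (5+6)/2 = 5.5.
Control values → pooled ranks: 293→3.5, 268→5.5, 411→2
Rank sum = 3.5 + 5.5 + 2 = 11

11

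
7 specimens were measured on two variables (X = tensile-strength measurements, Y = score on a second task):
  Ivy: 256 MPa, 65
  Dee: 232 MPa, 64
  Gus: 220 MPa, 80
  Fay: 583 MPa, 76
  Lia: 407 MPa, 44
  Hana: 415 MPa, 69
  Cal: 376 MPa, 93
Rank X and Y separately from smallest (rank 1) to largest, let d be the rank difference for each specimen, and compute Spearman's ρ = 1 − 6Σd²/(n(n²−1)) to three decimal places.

-0.036

Ranks of variable 1: 3, 2, 1, 7, 5, 6, 4
Ranks of variable 2: 3, 2, 6, 5, 1, 4, 7
d = r₁ − r₂: 0, 0, -5, 2, 4, 2, -3
d²: 0, 0, 25, 4, 16, 4, 9; Σd² = 58
ρ = 1 − 6·58/(7·48) = 1 − 348/336 = -0.036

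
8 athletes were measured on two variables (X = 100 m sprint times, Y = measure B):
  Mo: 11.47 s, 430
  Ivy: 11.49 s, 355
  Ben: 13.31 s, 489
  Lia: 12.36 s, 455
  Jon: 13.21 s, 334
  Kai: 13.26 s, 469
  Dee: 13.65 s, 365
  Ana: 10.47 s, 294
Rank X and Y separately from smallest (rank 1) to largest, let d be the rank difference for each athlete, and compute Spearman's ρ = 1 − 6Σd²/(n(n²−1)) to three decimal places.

Ranks of variable 1: 2, 3, 7, 4, 5, 6, 8, 1
Ranks of variable 2: 5, 3, 8, 6, 2, 7, 4, 1
d = r₁ − r₂: -3, 0, -1, -2, 3, -1, 4, 0
d²: 9, 0, 1, 4, 9, 1, 16, 0; Σd² = 40
ρ = 1 − 6·40/(8·63) = 1 − 240/504 = 0.524

0.524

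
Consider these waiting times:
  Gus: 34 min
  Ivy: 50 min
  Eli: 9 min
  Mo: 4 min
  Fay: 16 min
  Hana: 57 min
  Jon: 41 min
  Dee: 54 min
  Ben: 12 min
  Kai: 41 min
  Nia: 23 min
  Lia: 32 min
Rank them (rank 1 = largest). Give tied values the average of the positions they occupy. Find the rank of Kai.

Sorted (descending): 57, 54, 50, 41, 41, 34, 32, 23, 16, 12, 9, 4
The 2 values of 41 occupy positions 4–5 → average rank (4+5)/2 = 4.5.
Kai has value 41 min → rank 4.5.

4.5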